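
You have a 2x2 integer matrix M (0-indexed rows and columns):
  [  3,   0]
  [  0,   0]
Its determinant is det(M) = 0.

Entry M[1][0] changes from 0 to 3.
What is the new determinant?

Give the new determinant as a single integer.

Answer: 0

Derivation:
det is linear in row 1: changing M[1][0] by delta changes det by delta * cofactor(1,0).
Cofactor C_10 = (-1)^(1+0) * minor(1,0) = 0
Entry delta = 3 - 0 = 3
Det delta = 3 * 0 = 0
New det = 0 + 0 = 0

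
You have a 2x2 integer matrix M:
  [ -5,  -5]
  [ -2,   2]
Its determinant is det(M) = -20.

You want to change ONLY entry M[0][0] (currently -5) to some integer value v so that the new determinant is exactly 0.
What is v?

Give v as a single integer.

Answer: 5

Derivation:
det is linear in entry M[0][0]: det = old_det + (v - -5) * C_00
Cofactor C_00 = 2
Want det = 0: -20 + (v - -5) * 2 = 0
  (v - -5) = 20 / 2 = 10
  v = -5 + (10) = 5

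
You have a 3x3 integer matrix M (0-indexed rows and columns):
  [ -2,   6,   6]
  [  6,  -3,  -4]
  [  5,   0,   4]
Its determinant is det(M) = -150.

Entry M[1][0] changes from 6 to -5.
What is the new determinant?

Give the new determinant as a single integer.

det is linear in row 1: changing M[1][0] by delta changes det by delta * cofactor(1,0).
Cofactor C_10 = (-1)^(1+0) * minor(1,0) = -24
Entry delta = -5 - 6 = -11
Det delta = -11 * -24 = 264
New det = -150 + 264 = 114

Answer: 114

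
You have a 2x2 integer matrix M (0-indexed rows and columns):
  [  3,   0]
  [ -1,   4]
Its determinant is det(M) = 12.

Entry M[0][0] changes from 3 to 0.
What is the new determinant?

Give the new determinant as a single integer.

det is linear in row 0: changing M[0][0] by delta changes det by delta * cofactor(0,0).
Cofactor C_00 = (-1)^(0+0) * minor(0,0) = 4
Entry delta = 0 - 3 = -3
Det delta = -3 * 4 = -12
New det = 12 + -12 = 0

Answer: 0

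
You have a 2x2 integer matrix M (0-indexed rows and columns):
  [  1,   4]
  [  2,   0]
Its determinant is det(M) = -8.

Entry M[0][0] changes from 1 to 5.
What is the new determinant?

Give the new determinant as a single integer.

det is linear in row 0: changing M[0][0] by delta changes det by delta * cofactor(0,0).
Cofactor C_00 = (-1)^(0+0) * minor(0,0) = 0
Entry delta = 5 - 1 = 4
Det delta = 4 * 0 = 0
New det = -8 + 0 = -8

Answer: -8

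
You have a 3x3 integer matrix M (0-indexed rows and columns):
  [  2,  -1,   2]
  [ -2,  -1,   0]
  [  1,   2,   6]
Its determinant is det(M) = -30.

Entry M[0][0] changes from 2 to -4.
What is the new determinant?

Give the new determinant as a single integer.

Answer: 6

Derivation:
det is linear in row 0: changing M[0][0] by delta changes det by delta * cofactor(0,0).
Cofactor C_00 = (-1)^(0+0) * minor(0,0) = -6
Entry delta = -4 - 2 = -6
Det delta = -6 * -6 = 36
New det = -30 + 36 = 6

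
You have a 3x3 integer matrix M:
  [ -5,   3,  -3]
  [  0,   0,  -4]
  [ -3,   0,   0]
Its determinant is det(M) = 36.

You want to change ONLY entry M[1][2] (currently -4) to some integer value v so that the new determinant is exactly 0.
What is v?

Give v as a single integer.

Answer: 0

Derivation:
det is linear in entry M[1][2]: det = old_det + (v - -4) * C_12
Cofactor C_12 = -9
Want det = 0: 36 + (v - -4) * -9 = 0
  (v - -4) = -36 / -9 = 4
  v = -4 + (4) = 0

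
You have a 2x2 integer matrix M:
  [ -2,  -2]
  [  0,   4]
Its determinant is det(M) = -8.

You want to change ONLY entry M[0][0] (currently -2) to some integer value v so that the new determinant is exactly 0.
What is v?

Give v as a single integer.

det is linear in entry M[0][0]: det = old_det + (v - -2) * C_00
Cofactor C_00 = 4
Want det = 0: -8 + (v - -2) * 4 = 0
  (v - -2) = 8 / 4 = 2
  v = -2 + (2) = 0

Answer: 0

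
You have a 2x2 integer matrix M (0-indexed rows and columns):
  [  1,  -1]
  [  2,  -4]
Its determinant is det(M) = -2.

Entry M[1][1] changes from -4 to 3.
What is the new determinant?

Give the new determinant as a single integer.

det is linear in row 1: changing M[1][1] by delta changes det by delta * cofactor(1,1).
Cofactor C_11 = (-1)^(1+1) * minor(1,1) = 1
Entry delta = 3 - -4 = 7
Det delta = 7 * 1 = 7
New det = -2 + 7 = 5

Answer: 5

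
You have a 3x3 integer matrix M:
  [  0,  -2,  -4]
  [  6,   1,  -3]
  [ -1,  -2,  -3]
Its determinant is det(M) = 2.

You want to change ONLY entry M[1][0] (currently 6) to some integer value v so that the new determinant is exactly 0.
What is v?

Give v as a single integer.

Answer: 5

Derivation:
det is linear in entry M[1][0]: det = old_det + (v - 6) * C_10
Cofactor C_10 = 2
Want det = 0: 2 + (v - 6) * 2 = 0
  (v - 6) = -2 / 2 = -1
  v = 6 + (-1) = 5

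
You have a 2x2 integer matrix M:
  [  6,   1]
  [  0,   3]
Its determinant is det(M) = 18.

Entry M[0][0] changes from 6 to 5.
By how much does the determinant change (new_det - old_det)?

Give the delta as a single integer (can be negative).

Answer: -3

Derivation:
Cofactor C_00 = 3
Entry delta = 5 - 6 = -1
Det delta = entry_delta * cofactor = -1 * 3 = -3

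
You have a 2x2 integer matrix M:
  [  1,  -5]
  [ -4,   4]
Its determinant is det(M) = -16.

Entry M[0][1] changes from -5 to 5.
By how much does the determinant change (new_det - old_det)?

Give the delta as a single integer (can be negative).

Answer: 40

Derivation:
Cofactor C_01 = 4
Entry delta = 5 - -5 = 10
Det delta = entry_delta * cofactor = 10 * 4 = 40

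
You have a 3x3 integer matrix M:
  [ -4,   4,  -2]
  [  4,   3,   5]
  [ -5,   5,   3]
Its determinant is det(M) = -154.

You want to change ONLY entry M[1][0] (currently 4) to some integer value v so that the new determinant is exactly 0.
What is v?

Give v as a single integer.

Answer: -3

Derivation:
det is linear in entry M[1][0]: det = old_det + (v - 4) * C_10
Cofactor C_10 = -22
Want det = 0: -154 + (v - 4) * -22 = 0
  (v - 4) = 154 / -22 = -7
  v = 4 + (-7) = -3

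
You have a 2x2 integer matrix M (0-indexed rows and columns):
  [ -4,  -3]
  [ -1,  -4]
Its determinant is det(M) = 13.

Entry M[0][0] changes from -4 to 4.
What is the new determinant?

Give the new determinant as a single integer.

Answer: -19

Derivation:
det is linear in row 0: changing M[0][0] by delta changes det by delta * cofactor(0,0).
Cofactor C_00 = (-1)^(0+0) * minor(0,0) = -4
Entry delta = 4 - -4 = 8
Det delta = 8 * -4 = -32
New det = 13 + -32 = -19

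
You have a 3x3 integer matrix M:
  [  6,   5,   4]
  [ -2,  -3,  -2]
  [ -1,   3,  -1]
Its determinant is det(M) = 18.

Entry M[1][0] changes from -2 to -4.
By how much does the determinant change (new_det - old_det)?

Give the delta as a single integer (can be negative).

Answer: -34

Derivation:
Cofactor C_10 = 17
Entry delta = -4 - -2 = -2
Det delta = entry_delta * cofactor = -2 * 17 = -34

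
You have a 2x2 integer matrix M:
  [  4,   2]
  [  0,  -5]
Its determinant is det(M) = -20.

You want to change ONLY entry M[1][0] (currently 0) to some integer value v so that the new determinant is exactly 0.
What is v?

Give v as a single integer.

det is linear in entry M[1][0]: det = old_det + (v - 0) * C_10
Cofactor C_10 = -2
Want det = 0: -20 + (v - 0) * -2 = 0
  (v - 0) = 20 / -2 = -10
  v = 0 + (-10) = -10

Answer: -10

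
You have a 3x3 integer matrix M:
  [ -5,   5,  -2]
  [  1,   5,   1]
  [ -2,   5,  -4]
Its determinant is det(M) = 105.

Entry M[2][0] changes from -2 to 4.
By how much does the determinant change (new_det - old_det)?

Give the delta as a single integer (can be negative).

Cofactor C_20 = 15
Entry delta = 4 - -2 = 6
Det delta = entry_delta * cofactor = 6 * 15 = 90

Answer: 90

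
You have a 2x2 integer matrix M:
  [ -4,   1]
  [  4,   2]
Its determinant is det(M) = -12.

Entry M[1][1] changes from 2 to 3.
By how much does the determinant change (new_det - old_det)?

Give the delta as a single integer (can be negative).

Cofactor C_11 = -4
Entry delta = 3 - 2 = 1
Det delta = entry_delta * cofactor = 1 * -4 = -4

Answer: -4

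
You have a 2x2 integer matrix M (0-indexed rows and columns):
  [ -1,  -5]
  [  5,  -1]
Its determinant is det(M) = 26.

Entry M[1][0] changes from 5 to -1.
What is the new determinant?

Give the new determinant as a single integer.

det is linear in row 1: changing M[1][0] by delta changes det by delta * cofactor(1,0).
Cofactor C_10 = (-1)^(1+0) * minor(1,0) = 5
Entry delta = -1 - 5 = -6
Det delta = -6 * 5 = -30
New det = 26 + -30 = -4

Answer: -4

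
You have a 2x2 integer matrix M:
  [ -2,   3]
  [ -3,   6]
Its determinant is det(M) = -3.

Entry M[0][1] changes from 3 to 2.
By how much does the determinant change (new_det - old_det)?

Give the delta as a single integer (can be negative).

Answer: -3

Derivation:
Cofactor C_01 = 3
Entry delta = 2 - 3 = -1
Det delta = entry_delta * cofactor = -1 * 3 = -3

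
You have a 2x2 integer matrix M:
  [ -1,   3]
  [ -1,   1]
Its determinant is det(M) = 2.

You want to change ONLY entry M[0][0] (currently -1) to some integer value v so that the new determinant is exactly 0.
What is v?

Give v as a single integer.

det is linear in entry M[0][0]: det = old_det + (v - -1) * C_00
Cofactor C_00 = 1
Want det = 0: 2 + (v - -1) * 1 = 0
  (v - -1) = -2 / 1 = -2
  v = -1 + (-2) = -3

Answer: -3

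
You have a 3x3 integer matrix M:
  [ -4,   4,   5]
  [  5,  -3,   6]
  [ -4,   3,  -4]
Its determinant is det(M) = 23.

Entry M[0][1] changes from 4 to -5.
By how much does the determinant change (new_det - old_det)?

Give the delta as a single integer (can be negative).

Cofactor C_01 = -4
Entry delta = -5 - 4 = -9
Det delta = entry_delta * cofactor = -9 * -4 = 36

Answer: 36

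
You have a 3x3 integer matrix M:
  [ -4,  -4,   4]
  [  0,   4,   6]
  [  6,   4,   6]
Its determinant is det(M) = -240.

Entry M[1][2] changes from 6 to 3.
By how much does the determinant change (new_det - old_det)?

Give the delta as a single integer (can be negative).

Cofactor C_12 = -8
Entry delta = 3 - 6 = -3
Det delta = entry_delta * cofactor = -3 * -8 = 24

Answer: 24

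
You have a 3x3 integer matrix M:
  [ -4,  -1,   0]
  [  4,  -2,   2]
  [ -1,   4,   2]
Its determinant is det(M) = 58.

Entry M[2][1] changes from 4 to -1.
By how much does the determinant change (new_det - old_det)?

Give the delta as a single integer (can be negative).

Answer: -40

Derivation:
Cofactor C_21 = 8
Entry delta = -1 - 4 = -5
Det delta = entry_delta * cofactor = -5 * 8 = -40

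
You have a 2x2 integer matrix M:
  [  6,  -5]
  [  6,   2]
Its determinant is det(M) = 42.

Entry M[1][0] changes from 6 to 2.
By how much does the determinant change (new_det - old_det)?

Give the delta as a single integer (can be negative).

Answer: -20

Derivation:
Cofactor C_10 = 5
Entry delta = 2 - 6 = -4
Det delta = entry_delta * cofactor = -4 * 5 = -20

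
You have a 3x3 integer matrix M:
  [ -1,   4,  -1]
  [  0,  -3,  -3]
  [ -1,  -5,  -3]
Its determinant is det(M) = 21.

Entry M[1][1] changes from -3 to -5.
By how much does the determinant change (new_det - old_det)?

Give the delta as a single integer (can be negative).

Answer: -4

Derivation:
Cofactor C_11 = 2
Entry delta = -5 - -3 = -2
Det delta = entry_delta * cofactor = -2 * 2 = -4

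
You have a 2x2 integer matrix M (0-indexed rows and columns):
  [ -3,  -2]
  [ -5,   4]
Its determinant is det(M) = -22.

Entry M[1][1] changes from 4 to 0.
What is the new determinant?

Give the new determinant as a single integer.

Answer: -10

Derivation:
det is linear in row 1: changing M[1][1] by delta changes det by delta * cofactor(1,1).
Cofactor C_11 = (-1)^(1+1) * minor(1,1) = -3
Entry delta = 0 - 4 = -4
Det delta = -4 * -3 = 12
New det = -22 + 12 = -10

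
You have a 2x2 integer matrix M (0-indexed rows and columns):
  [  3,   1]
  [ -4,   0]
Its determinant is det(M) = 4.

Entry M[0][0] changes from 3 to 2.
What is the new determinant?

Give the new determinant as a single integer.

Answer: 4

Derivation:
det is linear in row 0: changing M[0][0] by delta changes det by delta * cofactor(0,0).
Cofactor C_00 = (-1)^(0+0) * minor(0,0) = 0
Entry delta = 2 - 3 = -1
Det delta = -1 * 0 = 0
New det = 4 + 0 = 4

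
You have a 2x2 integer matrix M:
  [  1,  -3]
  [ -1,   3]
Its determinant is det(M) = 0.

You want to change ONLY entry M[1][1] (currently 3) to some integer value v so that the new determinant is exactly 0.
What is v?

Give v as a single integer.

det is linear in entry M[1][1]: det = old_det + (v - 3) * C_11
Cofactor C_11 = 1
Want det = 0: 0 + (v - 3) * 1 = 0
  (v - 3) = 0 / 1 = 0
  v = 3 + (0) = 3

Answer: 3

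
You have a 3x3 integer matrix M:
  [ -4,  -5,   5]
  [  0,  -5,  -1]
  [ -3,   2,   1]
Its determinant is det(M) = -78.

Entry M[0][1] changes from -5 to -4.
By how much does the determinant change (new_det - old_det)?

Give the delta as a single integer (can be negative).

Answer: 3

Derivation:
Cofactor C_01 = 3
Entry delta = -4 - -5 = 1
Det delta = entry_delta * cofactor = 1 * 3 = 3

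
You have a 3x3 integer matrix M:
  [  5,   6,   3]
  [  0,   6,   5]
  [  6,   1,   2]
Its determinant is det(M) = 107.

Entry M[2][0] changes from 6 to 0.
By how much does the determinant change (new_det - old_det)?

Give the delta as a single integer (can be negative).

Answer: -72

Derivation:
Cofactor C_20 = 12
Entry delta = 0 - 6 = -6
Det delta = entry_delta * cofactor = -6 * 12 = -72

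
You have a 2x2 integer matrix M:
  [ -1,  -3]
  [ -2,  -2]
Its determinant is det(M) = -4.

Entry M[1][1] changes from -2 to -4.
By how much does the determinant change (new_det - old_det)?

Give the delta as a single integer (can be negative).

Cofactor C_11 = -1
Entry delta = -4 - -2 = -2
Det delta = entry_delta * cofactor = -2 * -1 = 2

Answer: 2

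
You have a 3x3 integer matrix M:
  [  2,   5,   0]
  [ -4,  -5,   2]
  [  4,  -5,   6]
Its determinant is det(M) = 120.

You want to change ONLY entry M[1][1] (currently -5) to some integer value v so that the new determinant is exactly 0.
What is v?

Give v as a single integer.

det is linear in entry M[1][1]: det = old_det + (v - -5) * C_11
Cofactor C_11 = 12
Want det = 0: 120 + (v - -5) * 12 = 0
  (v - -5) = -120 / 12 = -10
  v = -5 + (-10) = -15

Answer: -15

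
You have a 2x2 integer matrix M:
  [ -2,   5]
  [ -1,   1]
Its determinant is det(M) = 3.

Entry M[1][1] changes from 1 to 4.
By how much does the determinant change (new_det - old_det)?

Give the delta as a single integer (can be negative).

Answer: -6

Derivation:
Cofactor C_11 = -2
Entry delta = 4 - 1 = 3
Det delta = entry_delta * cofactor = 3 * -2 = -6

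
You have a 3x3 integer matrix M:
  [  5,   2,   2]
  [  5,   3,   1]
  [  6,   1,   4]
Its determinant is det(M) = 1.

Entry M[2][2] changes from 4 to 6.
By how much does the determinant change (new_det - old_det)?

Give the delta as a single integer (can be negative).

Cofactor C_22 = 5
Entry delta = 6 - 4 = 2
Det delta = entry_delta * cofactor = 2 * 5 = 10

Answer: 10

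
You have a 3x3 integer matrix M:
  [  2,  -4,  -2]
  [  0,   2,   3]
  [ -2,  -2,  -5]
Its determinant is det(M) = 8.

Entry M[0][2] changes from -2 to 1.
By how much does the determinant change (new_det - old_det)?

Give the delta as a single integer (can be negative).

Answer: 12

Derivation:
Cofactor C_02 = 4
Entry delta = 1 - -2 = 3
Det delta = entry_delta * cofactor = 3 * 4 = 12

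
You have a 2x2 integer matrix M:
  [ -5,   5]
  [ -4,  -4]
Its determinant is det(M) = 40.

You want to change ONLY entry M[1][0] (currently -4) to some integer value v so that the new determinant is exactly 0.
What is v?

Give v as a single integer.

Answer: 4

Derivation:
det is linear in entry M[1][0]: det = old_det + (v - -4) * C_10
Cofactor C_10 = -5
Want det = 0: 40 + (v - -4) * -5 = 0
  (v - -4) = -40 / -5 = 8
  v = -4 + (8) = 4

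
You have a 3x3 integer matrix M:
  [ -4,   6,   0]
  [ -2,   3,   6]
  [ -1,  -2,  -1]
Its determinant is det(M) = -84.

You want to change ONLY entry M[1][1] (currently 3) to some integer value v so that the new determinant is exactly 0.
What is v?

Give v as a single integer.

det is linear in entry M[1][1]: det = old_det + (v - 3) * C_11
Cofactor C_11 = 4
Want det = 0: -84 + (v - 3) * 4 = 0
  (v - 3) = 84 / 4 = 21
  v = 3 + (21) = 24

Answer: 24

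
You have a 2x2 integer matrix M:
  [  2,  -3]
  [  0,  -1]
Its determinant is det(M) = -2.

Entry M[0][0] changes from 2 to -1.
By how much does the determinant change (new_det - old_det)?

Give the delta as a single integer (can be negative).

Cofactor C_00 = -1
Entry delta = -1 - 2 = -3
Det delta = entry_delta * cofactor = -3 * -1 = 3

Answer: 3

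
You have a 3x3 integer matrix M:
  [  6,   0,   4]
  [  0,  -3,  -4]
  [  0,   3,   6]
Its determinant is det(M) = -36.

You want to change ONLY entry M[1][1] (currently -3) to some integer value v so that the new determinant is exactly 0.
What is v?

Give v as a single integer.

Answer: -2

Derivation:
det is linear in entry M[1][1]: det = old_det + (v - -3) * C_11
Cofactor C_11 = 36
Want det = 0: -36 + (v - -3) * 36 = 0
  (v - -3) = 36 / 36 = 1
  v = -3 + (1) = -2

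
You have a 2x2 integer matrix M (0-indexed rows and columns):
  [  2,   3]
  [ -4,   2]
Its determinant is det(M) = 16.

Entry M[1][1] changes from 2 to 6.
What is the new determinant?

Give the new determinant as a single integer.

det is linear in row 1: changing M[1][1] by delta changes det by delta * cofactor(1,1).
Cofactor C_11 = (-1)^(1+1) * minor(1,1) = 2
Entry delta = 6 - 2 = 4
Det delta = 4 * 2 = 8
New det = 16 + 8 = 24

Answer: 24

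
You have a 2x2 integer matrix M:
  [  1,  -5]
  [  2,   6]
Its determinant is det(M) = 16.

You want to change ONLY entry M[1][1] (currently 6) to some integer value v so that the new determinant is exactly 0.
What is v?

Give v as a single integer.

det is linear in entry M[1][1]: det = old_det + (v - 6) * C_11
Cofactor C_11 = 1
Want det = 0: 16 + (v - 6) * 1 = 0
  (v - 6) = -16 / 1 = -16
  v = 6 + (-16) = -10

Answer: -10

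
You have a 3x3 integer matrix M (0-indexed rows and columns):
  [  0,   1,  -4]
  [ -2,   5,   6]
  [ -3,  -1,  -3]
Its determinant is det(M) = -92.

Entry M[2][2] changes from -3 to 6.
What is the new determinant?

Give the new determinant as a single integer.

Answer: -74

Derivation:
det is linear in row 2: changing M[2][2] by delta changes det by delta * cofactor(2,2).
Cofactor C_22 = (-1)^(2+2) * minor(2,2) = 2
Entry delta = 6 - -3 = 9
Det delta = 9 * 2 = 18
New det = -92 + 18 = -74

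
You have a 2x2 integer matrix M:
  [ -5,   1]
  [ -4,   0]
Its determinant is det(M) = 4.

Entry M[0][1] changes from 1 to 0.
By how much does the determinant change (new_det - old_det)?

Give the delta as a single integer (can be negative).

Answer: -4

Derivation:
Cofactor C_01 = 4
Entry delta = 0 - 1 = -1
Det delta = entry_delta * cofactor = -1 * 4 = -4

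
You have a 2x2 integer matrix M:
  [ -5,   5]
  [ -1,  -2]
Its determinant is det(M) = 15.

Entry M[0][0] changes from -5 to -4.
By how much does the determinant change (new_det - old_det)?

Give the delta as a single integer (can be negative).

Answer: -2

Derivation:
Cofactor C_00 = -2
Entry delta = -4 - -5 = 1
Det delta = entry_delta * cofactor = 1 * -2 = -2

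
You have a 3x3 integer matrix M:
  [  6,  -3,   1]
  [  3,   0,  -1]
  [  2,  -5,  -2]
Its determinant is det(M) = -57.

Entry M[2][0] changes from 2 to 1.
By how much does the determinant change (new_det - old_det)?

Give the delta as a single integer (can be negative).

Cofactor C_20 = 3
Entry delta = 1 - 2 = -1
Det delta = entry_delta * cofactor = -1 * 3 = -3

Answer: -3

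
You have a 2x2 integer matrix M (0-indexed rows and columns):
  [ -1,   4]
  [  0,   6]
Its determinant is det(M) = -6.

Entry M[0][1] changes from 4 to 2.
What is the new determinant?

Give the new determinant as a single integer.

det is linear in row 0: changing M[0][1] by delta changes det by delta * cofactor(0,1).
Cofactor C_01 = (-1)^(0+1) * minor(0,1) = 0
Entry delta = 2 - 4 = -2
Det delta = -2 * 0 = 0
New det = -6 + 0 = -6

Answer: -6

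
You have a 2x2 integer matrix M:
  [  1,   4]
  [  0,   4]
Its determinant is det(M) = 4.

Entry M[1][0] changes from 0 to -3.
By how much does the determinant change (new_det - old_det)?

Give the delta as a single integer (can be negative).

Cofactor C_10 = -4
Entry delta = -3 - 0 = -3
Det delta = entry_delta * cofactor = -3 * -4 = 12

Answer: 12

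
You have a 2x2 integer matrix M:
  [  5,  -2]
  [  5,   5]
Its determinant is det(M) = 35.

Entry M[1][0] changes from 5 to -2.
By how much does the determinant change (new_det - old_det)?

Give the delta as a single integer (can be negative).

Cofactor C_10 = 2
Entry delta = -2 - 5 = -7
Det delta = entry_delta * cofactor = -7 * 2 = -14

Answer: -14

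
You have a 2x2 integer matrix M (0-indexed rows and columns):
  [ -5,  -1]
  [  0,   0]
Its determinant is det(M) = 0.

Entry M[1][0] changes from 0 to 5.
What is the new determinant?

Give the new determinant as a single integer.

Answer: 5

Derivation:
det is linear in row 1: changing M[1][0] by delta changes det by delta * cofactor(1,0).
Cofactor C_10 = (-1)^(1+0) * minor(1,0) = 1
Entry delta = 5 - 0 = 5
Det delta = 5 * 1 = 5
New det = 0 + 5 = 5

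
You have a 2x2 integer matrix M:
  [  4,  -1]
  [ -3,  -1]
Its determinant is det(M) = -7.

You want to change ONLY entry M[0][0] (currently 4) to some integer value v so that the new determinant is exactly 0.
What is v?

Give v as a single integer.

Answer: -3

Derivation:
det is linear in entry M[0][0]: det = old_det + (v - 4) * C_00
Cofactor C_00 = -1
Want det = 0: -7 + (v - 4) * -1 = 0
  (v - 4) = 7 / -1 = -7
  v = 4 + (-7) = -3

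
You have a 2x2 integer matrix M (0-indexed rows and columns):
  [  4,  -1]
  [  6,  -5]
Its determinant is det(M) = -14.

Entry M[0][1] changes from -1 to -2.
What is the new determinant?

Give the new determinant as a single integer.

Answer: -8

Derivation:
det is linear in row 0: changing M[0][1] by delta changes det by delta * cofactor(0,1).
Cofactor C_01 = (-1)^(0+1) * minor(0,1) = -6
Entry delta = -2 - -1 = -1
Det delta = -1 * -6 = 6
New det = -14 + 6 = -8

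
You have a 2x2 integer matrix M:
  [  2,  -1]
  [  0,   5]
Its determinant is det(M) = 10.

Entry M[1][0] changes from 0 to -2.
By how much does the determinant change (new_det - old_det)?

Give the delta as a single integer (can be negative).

Answer: -2

Derivation:
Cofactor C_10 = 1
Entry delta = -2 - 0 = -2
Det delta = entry_delta * cofactor = -2 * 1 = -2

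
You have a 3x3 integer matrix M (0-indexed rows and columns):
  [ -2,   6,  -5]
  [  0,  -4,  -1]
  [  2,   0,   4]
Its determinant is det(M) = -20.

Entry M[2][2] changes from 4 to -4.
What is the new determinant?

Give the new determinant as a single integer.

Answer: -84

Derivation:
det is linear in row 2: changing M[2][2] by delta changes det by delta * cofactor(2,2).
Cofactor C_22 = (-1)^(2+2) * minor(2,2) = 8
Entry delta = -4 - 4 = -8
Det delta = -8 * 8 = -64
New det = -20 + -64 = -84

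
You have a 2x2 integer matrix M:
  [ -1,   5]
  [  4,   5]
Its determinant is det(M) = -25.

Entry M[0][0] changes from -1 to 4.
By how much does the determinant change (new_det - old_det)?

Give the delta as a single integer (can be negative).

Answer: 25

Derivation:
Cofactor C_00 = 5
Entry delta = 4 - -1 = 5
Det delta = entry_delta * cofactor = 5 * 5 = 25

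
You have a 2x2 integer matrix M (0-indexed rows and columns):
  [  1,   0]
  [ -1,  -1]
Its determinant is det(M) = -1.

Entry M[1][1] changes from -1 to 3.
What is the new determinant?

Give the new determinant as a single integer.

det is linear in row 1: changing M[1][1] by delta changes det by delta * cofactor(1,1).
Cofactor C_11 = (-1)^(1+1) * minor(1,1) = 1
Entry delta = 3 - -1 = 4
Det delta = 4 * 1 = 4
New det = -1 + 4 = 3

Answer: 3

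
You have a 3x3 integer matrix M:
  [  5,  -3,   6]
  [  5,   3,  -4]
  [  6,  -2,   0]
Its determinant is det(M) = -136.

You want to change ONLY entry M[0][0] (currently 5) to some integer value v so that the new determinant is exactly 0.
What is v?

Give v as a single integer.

Answer: -12

Derivation:
det is linear in entry M[0][0]: det = old_det + (v - 5) * C_00
Cofactor C_00 = -8
Want det = 0: -136 + (v - 5) * -8 = 0
  (v - 5) = 136 / -8 = -17
  v = 5 + (-17) = -12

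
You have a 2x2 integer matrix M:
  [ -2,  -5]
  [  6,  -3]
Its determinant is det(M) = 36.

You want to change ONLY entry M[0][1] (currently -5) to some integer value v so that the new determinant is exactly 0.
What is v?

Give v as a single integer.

det is linear in entry M[0][1]: det = old_det + (v - -5) * C_01
Cofactor C_01 = -6
Want det = 0: 36 + (v - -5) * -6 = 0
  (v - -5) = -36 / -6 = 6
  v = -5 + (6) = 1

Answer: 1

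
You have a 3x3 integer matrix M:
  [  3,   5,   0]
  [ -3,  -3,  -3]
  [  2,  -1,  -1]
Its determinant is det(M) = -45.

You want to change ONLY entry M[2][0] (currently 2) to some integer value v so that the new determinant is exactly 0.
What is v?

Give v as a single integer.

Answer: -1

Derivation:
det is linear in entry M[2][0]: det = old_det + (v - 2) * C_20
Cofactor C_20 = -15
Want det = 0: -45 + (v - 2) * -15 = 0
  (v - 2) = 45 / -15 = -3
  v = 2 + (-3) = -1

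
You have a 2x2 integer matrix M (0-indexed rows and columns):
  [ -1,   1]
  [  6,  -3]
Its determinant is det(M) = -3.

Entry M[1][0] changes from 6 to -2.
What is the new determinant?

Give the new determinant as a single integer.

Answer: 5

Derivation:
det is linear in row 1: changing M[1][0] by delta changes det by delta * cofactor(1,0).
Cofactor C_10 = (-1)^(1+0) * minor(1,0) = -1
Entry delta = -2 - 6 = -8
Det delta = -8 * -1 = 8
New det = -3 + 8 = 5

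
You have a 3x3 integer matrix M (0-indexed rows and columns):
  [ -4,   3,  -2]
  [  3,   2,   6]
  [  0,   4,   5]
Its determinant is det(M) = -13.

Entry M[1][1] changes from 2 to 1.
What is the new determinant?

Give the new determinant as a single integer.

Answer: 7

Derivation:
det is linear in row 1: changing M[1][1] by delta changes det by delta * cofactor(1,1).
Cofactor C_11 = (-1)^(1+1) * minor(1,1) = -20
Entry delta = 1 - 2 = -1
Det delta = -1 * -20 = 20
New det = -13 + 20 = 7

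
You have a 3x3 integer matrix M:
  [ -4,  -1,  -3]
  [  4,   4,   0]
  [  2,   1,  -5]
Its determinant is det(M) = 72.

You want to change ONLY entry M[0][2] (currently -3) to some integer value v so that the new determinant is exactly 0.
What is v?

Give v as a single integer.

Answer: 15

Derivation:
det is linear in entry M[0][2]: det = old_det + (v - -3) * C_02
Cofactor C_02 = -4
Want det = 0: 72 + (v - -3) * -4 = 0
  (v - -3) = -72 / -4 = 18
  v = -3 + (18) = 15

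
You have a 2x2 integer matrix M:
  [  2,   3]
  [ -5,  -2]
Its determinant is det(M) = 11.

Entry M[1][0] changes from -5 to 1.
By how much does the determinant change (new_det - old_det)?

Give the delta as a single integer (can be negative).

Cofactor C_10 = -3
Entry delta = 1 - -5 = 6
Det delta = entry_delta * cofactor = 6 * -3 = -18

Answer: -18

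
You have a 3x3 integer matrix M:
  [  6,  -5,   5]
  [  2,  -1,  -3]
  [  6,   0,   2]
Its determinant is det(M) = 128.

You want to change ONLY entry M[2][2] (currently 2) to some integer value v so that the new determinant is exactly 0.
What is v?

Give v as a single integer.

det is linear in entry M[2][2]: det = old_det + (v - 2) * C_22
Cofactor C_22 = 4
Want det = 0: 128 + (v - 2) * 4 = 0
  (v - 2) = -128 / 4 = -32
  v = 2 + (-32) = -30

Answer: -30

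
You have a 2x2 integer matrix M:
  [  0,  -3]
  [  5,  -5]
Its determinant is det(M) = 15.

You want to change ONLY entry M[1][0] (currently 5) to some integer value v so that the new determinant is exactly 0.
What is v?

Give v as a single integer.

Answer: 0

Derivation:
det is linear in entry M[1][0]: det = old_det + (v - 5) * C_10
Cofactor C_10 = 3
Want det = 0: 15 + (v - 5) * 3 = 0
  (v - 5) = -15 / 3 = -5
  v = 5 + (-5) = 0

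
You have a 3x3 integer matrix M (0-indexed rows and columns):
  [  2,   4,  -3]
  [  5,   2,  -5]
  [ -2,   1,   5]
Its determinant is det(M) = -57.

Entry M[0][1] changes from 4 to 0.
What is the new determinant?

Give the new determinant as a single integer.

Answer: 3

Derivation:
det is linear in row 0: changing M[0][1] by delta changes det by delta * cofactor(0,1).
Cofactor C_01 = (-1)^(0+1) * minor(0,1) = -15
Entry delta = 0 - 4 = -4
Det delta = -4 * -15 = 60
New det = -57 + 60 = 3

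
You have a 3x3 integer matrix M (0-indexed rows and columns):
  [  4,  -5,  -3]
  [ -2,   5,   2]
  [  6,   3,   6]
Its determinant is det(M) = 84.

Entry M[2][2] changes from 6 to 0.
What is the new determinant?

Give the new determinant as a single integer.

det is linear in row 2: changing M[2][2] by delta changes det by delta * cofactor(2,2).
Cofactor C_22 = (-1)^(2+2) * minor(2,2) = 10
Entry delta = 0 - 6 = -6
Det delta = -6 * 10 = -60
New det = 84 + -60 = 24

Answer: 24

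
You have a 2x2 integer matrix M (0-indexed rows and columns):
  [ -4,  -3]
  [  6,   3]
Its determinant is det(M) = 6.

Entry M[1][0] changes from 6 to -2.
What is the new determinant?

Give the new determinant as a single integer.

det is linear in row 1: changing M[1][0] by delta changes det by delta * cofactor(1,0).
Cofactor C_10 = (-1)^(1+0) * minor(1,0) = 3
Entry delta = -2 - 6 = -8
Det delta = -8 * 3 = -24
New det = 6 + -24 = -18

Answer: -18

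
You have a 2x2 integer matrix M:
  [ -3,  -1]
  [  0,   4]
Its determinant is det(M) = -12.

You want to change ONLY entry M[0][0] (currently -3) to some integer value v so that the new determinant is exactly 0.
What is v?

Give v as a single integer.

Answer: 0

Derivation:
det is linear in entry M[0][0]: det = old_det + (v - -3) * C_00
Cofactor C_00 = 4
Want det = 0: -12 + (v - -3) * 4 = 0
  (v - -3) = 12 / 4 = 3
  v = -3 + (3) = 0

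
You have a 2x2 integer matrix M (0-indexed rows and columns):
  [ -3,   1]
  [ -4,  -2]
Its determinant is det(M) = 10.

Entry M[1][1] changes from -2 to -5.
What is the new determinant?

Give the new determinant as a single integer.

det is linear in row 1: changing M[1][1] by delta changes det by delta * cofactor(1,1).
Cofactor C_11 = (-1)^(1+1) * minor(1,1) = -3
Entry delta = -5 - -2 = -3
Det delta = -3 * -3 = 9
New det = 10 + 9 = 19

Answer: 19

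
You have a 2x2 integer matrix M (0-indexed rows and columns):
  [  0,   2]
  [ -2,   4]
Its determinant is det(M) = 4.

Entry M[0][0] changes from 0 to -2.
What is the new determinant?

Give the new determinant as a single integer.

det is linear in row 0: changing M[0][0] by delta changes det by delta * cofactor(0,0).
Cofactor C_00 = (-1)^(0+0) * minor(0,0) = 4
Entry delta = -2 - 0 = -2
Det delta = -2 * 4 = -8
New det = 4 + -8 = -4

Answer: -4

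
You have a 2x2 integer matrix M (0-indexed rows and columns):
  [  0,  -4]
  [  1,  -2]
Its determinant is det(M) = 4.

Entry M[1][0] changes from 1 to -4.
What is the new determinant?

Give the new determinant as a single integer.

det is linear in row 1: changing M[1][0] by delta changes det by delta * cofactor(1,0).
Cofactor C_10 = (-1)^(1+0) * minor(1,0) = 4
Entry delta = -4 - 1 = -5
Det delta = -5 * 4 = -20
New det = 4 + -20 = -16

Answer: -16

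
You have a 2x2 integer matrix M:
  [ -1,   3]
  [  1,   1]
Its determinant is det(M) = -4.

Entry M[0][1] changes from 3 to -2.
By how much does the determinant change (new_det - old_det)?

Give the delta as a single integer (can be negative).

Answer: 5

Derivation:
Cofactor C_01 = -1
Entry delta = -2 - 3 = -5
Det delta = entry_delta * cofactor = -5 * -1 = 5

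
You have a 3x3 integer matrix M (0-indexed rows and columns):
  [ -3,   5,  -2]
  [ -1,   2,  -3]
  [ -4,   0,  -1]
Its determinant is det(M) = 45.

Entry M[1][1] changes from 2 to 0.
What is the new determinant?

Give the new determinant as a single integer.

Answer: 55

Derivation:
det is linear in row 1: changing M[1][1] by delta changes det by delta * cofactor(1,1).
Cofactor C_11 = (-1)^(1+1) * minor(1,1) = -5
Entry delta = 0 - 2 = -2
Det delta = -2 * -5 = 10
New det = 45 + 10 = 55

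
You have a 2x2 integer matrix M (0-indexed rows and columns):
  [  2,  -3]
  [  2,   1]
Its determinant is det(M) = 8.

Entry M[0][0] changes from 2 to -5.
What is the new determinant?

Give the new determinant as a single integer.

Answer: 1

Derivation:
det is linear in row 0: changing M[0][0] by delta changes det by delta * cofactor(0,0).
Cofactor C_00 = (-1)^(0+0) * minor(0,0) = 1
Entry delta = -5 - 2 = -7
Det delta = -7 * 1 = -7
New det = 8 + -7 = 1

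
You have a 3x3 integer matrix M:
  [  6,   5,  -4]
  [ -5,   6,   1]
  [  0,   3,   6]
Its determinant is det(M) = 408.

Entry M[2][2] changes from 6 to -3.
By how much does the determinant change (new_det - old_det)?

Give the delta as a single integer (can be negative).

Answer: -549

Derivation:
Cofactor C_22 = 61
Entry delta = -3 - 6 = -9
Det delta = entry_delta * cofactor = -9 * 61 = -549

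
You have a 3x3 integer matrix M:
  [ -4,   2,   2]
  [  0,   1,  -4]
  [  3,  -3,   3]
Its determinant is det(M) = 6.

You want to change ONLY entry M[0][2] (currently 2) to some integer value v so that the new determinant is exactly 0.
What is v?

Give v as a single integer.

det is linear in entry M[0][2]: det = old_det + (v - 2) * C_02
Cofactor C_02 = -3
Want det = 0: 6 + (v - 2) * -3 = 0
  (v - 2) = -6 / -3 = 2
  v = 2 + (2) = 4

Answer: 4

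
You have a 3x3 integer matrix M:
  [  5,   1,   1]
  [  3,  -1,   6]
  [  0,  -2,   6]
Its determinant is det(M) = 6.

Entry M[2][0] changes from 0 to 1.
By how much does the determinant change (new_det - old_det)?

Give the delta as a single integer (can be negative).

Cofactor C_20 = 7
Entry delta = 1 - 0 = 1
Det delta = entry_delta * cofactor = 1 * 7 = 7

Answer: 7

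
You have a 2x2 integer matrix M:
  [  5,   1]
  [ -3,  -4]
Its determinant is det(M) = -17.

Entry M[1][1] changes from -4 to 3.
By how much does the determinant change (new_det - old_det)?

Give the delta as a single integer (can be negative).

Cofactor C_11 = 5
Entry delta = 3 - -4 = 7
Det delta = entry_delta * cofactor = 7 * 5 = 35

Answer: 35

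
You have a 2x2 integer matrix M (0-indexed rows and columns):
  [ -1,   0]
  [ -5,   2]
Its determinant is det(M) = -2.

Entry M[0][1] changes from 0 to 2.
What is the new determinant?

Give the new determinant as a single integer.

det is linear in row 0: changing M[0][1] by delta changes det by delta * cofactor(0,1).
Cofactor C_01 = (-1)^(0+1) * minor(0,1) = 5
Entry delta = 2 - 0 = 2
Det delta = 2 * 5 = 10
New det = -2 + 10 = 8

Answer: 8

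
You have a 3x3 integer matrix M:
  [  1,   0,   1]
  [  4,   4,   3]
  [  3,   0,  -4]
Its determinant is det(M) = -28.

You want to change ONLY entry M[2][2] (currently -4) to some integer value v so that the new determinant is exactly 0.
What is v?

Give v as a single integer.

Answer: 3

Derivation:
det is linear in entry M[2][2]: det = old_det + (v - -4) * C_22
Cofactor C_22 = 4
Want det = 0: -28 + (v - -4) * 4 = 0
  (v - -4) = 28 / 4 = 7
  v = -4 + (7) = 3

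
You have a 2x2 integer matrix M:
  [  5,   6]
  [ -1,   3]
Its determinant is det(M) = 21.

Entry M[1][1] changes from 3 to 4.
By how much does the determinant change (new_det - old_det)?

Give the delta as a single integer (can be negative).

Answer: 5

Derivation:
Cofactor C_11 = 5
Entry delta = 4 - 3 = 1
Det delta = entry_delta * cofactor = 1 * 5 = 5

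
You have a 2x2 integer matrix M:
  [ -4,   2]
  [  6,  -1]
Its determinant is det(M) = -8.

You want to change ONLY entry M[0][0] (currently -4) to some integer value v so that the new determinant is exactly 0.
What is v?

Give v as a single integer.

Answer: -12

Derivation:
det is linear in entry M[0][0]: det = old_det + (v - -4) * C_00
Cofactor C_00 = -1
Want det = 0: -8 + (v - -4) * -1 = 0
  (v - -4) = 8 / -1 = -8
  v = -4 + (-8) = -12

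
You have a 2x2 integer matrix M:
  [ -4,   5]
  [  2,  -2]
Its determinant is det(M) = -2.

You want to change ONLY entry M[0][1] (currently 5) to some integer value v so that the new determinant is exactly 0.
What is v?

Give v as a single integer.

det is linear in entry M[0][1]: det = old_det + (v - 5) * C_01
Cofactor C_01 = -2
Want det = 0: -2 + (v - 5) * -2 = 0
  (v - 5) = 2 / -2 = -1
  v = 5 + (-1) = 4

Answer: 4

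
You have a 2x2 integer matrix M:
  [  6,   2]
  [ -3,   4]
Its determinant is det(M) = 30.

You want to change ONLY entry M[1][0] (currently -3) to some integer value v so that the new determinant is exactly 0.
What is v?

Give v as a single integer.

det is linear in entry M[1][0]: det = old_det + (v - -3) * C_10
Cofactor C_10 = -2
Want det = 0: 30 + (v - -3) * -2 = 0
  (v - -3) = -30 / -2 = 15
  v = -3 + (15) = 12

Answer: 12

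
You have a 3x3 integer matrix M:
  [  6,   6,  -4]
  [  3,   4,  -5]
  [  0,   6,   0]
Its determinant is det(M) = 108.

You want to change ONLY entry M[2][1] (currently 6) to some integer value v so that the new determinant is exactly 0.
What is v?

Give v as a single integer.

det is linear in entry M[2][1]: det = old_det + (v - 6) * C_21
Cofactor C_21 = 18
Want det = 0: 108 + (v - 6) * 18 = 0
  (v - 6) = -108 / 18 = -6
  v = 6 + (-6) = 0

Answer: 0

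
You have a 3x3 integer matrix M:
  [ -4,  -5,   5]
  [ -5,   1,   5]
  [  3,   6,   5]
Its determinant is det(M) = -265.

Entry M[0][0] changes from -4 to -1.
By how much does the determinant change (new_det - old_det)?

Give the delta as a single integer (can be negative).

Cofactor C_00 = -25
Entry delta = -1 - -4 = 3
Det delta = entry_delta * cofactor = 3 * -25 = -75

Answer: -75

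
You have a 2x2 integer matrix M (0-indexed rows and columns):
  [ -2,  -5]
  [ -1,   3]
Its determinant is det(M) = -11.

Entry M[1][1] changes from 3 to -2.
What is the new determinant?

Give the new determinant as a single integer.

det is linear in row 1: changing M[1][1] by delta changes det by delta * cofactor(1,1).
Cofactor C_11 = (-1)^(1+1) * minor(1,1) = -2
Entry delta = -2 - 3 = -5
Det delta = -5 * -2 = 10
New det = -11 + 10 = -1

Answer: -1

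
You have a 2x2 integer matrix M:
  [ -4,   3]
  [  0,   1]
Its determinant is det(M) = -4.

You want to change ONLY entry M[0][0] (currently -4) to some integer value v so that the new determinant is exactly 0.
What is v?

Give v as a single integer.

Answer: 0

Derivation:
det is linear in entry M[0][0]: det = old_det + (v - -4) * C_00
Cofactor C_00 = 1
Want det = 0: -4 + (v - -4) * 1 = 0
  (v - -4) = 4 / 1 = 4
  v = -4 + (4) = 0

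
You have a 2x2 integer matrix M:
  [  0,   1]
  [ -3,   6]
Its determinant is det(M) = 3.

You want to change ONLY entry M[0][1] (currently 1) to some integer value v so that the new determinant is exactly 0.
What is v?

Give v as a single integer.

Answer: 0

Derivation:
det is linear in entry M[0][1]: det = old_det + (v - 1) * C_01
Cofactor C_01 = 3
Want det = 0: 3 + (v - 1) * 3 = 0
  (v - 1) = -3 / 3 = -1
  v = 1 + (-1) = 0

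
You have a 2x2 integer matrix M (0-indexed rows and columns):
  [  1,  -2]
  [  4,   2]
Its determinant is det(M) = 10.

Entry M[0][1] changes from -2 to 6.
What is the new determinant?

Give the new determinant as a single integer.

det is linear in row 0: changing M[0][1] by delta changes det by delta * cofactor(0,1).
Cofactor C_01 = (-1)^(0+1) * minor(0,1) = -4
Entry delta = 6 - -2 = 8
Det delta = 8 * -4 = -32
New det = 10 + -32 = -22

Answer: -22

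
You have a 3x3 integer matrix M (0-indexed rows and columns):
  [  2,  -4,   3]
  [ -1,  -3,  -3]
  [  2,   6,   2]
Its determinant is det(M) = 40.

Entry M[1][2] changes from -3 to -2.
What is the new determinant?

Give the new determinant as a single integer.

Answer: 20

Derivation:
det is linear in row 1: changing M[1][2] by delta changes det by delta * cofactor(1,2).
Cofactor C_12 = (-1)^(1+2) * minor(1,2) = -20
Entry delta = -2 - -3 = 1
Det delta = 1 * -20 = -20
New det = 40 + -20 = 20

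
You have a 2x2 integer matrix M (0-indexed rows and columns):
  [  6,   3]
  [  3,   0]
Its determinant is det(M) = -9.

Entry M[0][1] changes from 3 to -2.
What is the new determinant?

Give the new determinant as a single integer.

Answer: 6

Derivation:
det is linear in row 0: changing M[0][1] by delta changes det by delta * cofactor(0,1).
Cofactor C_01 = (-1)^(0+1) * minor(0,1) = -3
Entry delta = -2 - 3 = -5
Det delta = -5 * -3 = 15
New det = -9 + 15 = 6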